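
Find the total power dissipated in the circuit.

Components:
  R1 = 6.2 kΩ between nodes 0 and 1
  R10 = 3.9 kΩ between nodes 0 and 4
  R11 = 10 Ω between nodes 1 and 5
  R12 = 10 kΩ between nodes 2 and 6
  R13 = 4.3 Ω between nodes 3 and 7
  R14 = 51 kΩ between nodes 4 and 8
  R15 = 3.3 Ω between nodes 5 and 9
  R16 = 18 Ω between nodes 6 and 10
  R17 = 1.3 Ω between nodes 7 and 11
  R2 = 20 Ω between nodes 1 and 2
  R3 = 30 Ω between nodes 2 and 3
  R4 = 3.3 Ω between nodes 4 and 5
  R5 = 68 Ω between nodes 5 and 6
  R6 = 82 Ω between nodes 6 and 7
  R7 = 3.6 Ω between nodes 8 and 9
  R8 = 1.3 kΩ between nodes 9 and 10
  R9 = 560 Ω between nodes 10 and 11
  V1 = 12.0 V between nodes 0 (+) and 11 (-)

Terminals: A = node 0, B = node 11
Nodal analysis, taking node 11 as the 0 V reference.
Source V1 fixes V_0 = 12 V.
KCL at each unknown node (sum of currents leaving = 0; resistances in Ω):
  Node 1: (V_1 - 12)/6200 + (V_1 - V_2)/20 + (V_1 - V_5)/10 = 0
  Node 2: (V_2 - V_1)/20 + (V_2 - V_3)/30 + (V_2 - V_6)/10000 = 0
  Node 3: (V_3 - V_2)/30 + (V_3 - V_7)/4.3 = 0
  Node 4: (V_4 - V_5)/3.3 + (V_4 - 12)/3900 + (V_4 - V_8)/51000 = 0
  Node 5: (V_5 - V_4)/3.3 + (V_5 - V_6)/68 + (V_5 - V_1)/10 + (V_5 - V_9)/3.3 = 0
  Node 6: (V_6 - V_5)/68 + (V_6 - V_7)/82 + (V_6 - V_2)/10000 + (V_6 - V_10)/18 = 0
  Node 7: (V_7 - V_6)/82 + (V_7 - V_3)/4.3 + (V_7 - 0)/1.3 = 0
  Node 8: (V_8 - V_9)/3.6 + (V_8 - V_4)/51000 = 0
  Node 9: (V_9 - V_8)/3.6 + (V_9 - V_10)/1300 + (V_9 - V_5)/3.3 = 0
  Node 10: (V_10 - V_9)/1300 + (V_10 - 0)/560 + (V_10 - V_6)/18 = 0
Collecting terms (coefficients in siemens):
  0.1502·V_1 - 0.05·V_2 - 0.1·V_5 = 0.001935
  0.08343·V_2 - 0.05·V_1 - 0.03333·V_3 - 0.0001·V_6 = 0
  0.2659·V_3 - 0.03333·V_2 - 0.2326·V_7 = 0
  0.3033·V_4 - 0.303·V_5 - 0.00001961·V_8 = 0.003077
  0.7208·V_5 - 0.1·V_1 - 0.303·V_4 - 0.01471·V_6 - 0.303·V_9 = 0
  0.08256·V_6 - 0.0001·V_2 - 0.01471·V_5 - 0.0122·V_7 - 0.05556·V_10 = 0
  1.014·V_7 - 0.2326·V_3 - 0.0122·V_6 = 0
  0.2778·V_8 - 0.00001961·V_4 - 0.2778·V_9 = 0
  0.5816·V_9 - 0.303·V_5 - 0.2778·V_8 - 0.0007692·V_10 = 0
  0.05811·V_10 - 0.05556·V_6 - 0.0007692·V_9 = 0
Solving these 10 simultaneous equations (Gaussian elimination) gives:
  V_1 = 0.1928 V, V_2 = 0.124 V, V_3 = 0.02093 V, V_4 = 0.2181 V
  V_5 = 0.2081 V, V_6 = 0.1121 V, V_7 = 0.006148 V, V_8 = 0.2079 V
  V_9 = 0.2079 V, V_10 = 0.1099 V
Power in each resistor, P = (ΔV)²/R:
  P_R1 = (12 - 0.1928)²/6200 = 0.02249 W
  P_R2 = (0.1928 - 0.124)²/20 = 0.0002364 W
  P_R3 = (0.124 - 0.02093)²/30 = 0.0003544 W
  P_R4 = (0.2181 - 0.2081)²/3.3 = 0.00003011 W
  P_R5 = (0.2081 - 0.1121)²/68 = 0.0001356 W
  P_R6 = (0.1121 - 0.006148)²/82 = 0.0001369 W
  P_R7 = (0.2079 - 0.2079)²/3.6 = 0.0000000000001444 W
  P_R8 = (0.2079 - 0.1099)²/1300 = 0.00000738 W
  P_R9 = (0.1099 - 0)²/560 = 0.00002158 W
  P_R10 = (12 - 0.2181)²/3900 = 0.03559 W
  P_R11 = (0.1928 - 0.2081)²/10 = 0.00002352 W
  P_R12 = (0.124 - 0.1121)²/10000 = 0.00000001421 W
  P_R13 = (0.02093 - 0.006148)²/4.3 = 0.00005079 W
  P_R14 = (0.2181 - 0.2079)²/51000 = 0.000000002046 W
  P_R15 = (0.2081 - 0.2079)²/3.3 = 0.00000001863 W
  P_R16 = (0.1121 - 0.1099)²/18 = 0.0000002634 W
  P_R17 = (0.006148 - 0)²/1.3 = 0.00002907 W
P_total = P_R1 + P_R2 + P_R3 + P_R4 + P_R5 + P_R6 + P_R7 + P_R8 + P_R9 + P_R10 + P_R11 + P_R12 + P_R13 + P_R14 + P_R15 + P_R16 + P_R17 = 0.0591 W

Final answer: 0.0591 W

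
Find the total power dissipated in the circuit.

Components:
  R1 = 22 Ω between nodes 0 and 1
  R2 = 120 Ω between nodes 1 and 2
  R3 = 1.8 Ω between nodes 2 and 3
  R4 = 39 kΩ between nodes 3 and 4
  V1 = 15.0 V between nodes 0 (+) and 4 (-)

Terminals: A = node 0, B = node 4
Nodal analysis, taking node 4 as the 0 V reference.
Source V1 fixes V_0 = 15 V.
KCL at each unknown node (sum of currents leaving = 0; resistances in Ω):
  Node 1: (V_1 - 15)/22 + (V_1 - V_2)/120 = 0
  Node 2: (V_2 - V_1)/120 + (V_2 - V_3)/1.8 = 0
  Node 3: (V_3 - V_2)/1.8 + (V_3 - 0)/39000 = 0
Collecting terms (coefficients in siemens):
  0.05379·V_1 - 0.008333·V_2 = 0.6818
  0.5639·V_2 - 0.008333·V_1 - 0.5556·V_3 = 0
  0.5556·V_3 - 0.5556·V_2 = 0
Solving these 3 simultaneous equations (Gaussian elimination) gives:
  V_1 = 14.99 V, V_2 = 14.95 V, V_3 = 14.94 V
Power in each resistor, P = (ΔV)²/R:
  P_R1 = (15 - 14.99)²/22 = 0.000003231 W
  P_R2 = (14.99 - 14.95)²/120 = 0.00001762 W
  P_R3 = (14.95 - 14.94)²/1.8 = 0.0000002643 W
  P_R4 = (14.94 - 0)²/39000 = 0.005727 W
P_total = P_R1 + P_R2 + P_R3 + P_R4 = 0.005748 W

Final answer: 0.005748 W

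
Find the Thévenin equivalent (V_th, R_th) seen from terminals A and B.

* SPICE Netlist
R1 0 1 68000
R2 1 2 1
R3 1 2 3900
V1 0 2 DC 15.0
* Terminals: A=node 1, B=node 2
Step 1 — V_th is the open-circuit voltage V_A - V_B (nothing connected across the terminals).
Nodal analysis, taking node 2 as the 0 V reference.
Source V1 fixes V_0 = 15 V.
KCL at each unknown node (sum of currents leaving = 0; resistances in Ω):
  Node 1: (V_1 - 15)/68000 + (V_1 - 0)/1 + (V_1 - 0)/3900 = 0
Collecting terms: 1 × V_1 = 0.0002206  =>  V_1 = 0.0002205 V
V_th = V_1 - V_2 = 0.0002205 - 0 = 0.0002205 V
Step 2 — R_th: zero the source — replace V1 by a short circuit (node 2 merges into node 0) — and find the resistance seen between A (node 1) and B (node 0).
Reduce the network between node 1 (A) and node 0 (B) by series/parallel combination:
  Rp1 = R1 ‖ R2 ‖ R3 (parallel, all between nodes 0 and 1) = 1/(1/68000 + 1/1 + 1/3900) = 0.9997 Ω
R_th = 0.9997 Ω

Final answer: V_th = 0.0002205 V, R_th = 0.9997 Ω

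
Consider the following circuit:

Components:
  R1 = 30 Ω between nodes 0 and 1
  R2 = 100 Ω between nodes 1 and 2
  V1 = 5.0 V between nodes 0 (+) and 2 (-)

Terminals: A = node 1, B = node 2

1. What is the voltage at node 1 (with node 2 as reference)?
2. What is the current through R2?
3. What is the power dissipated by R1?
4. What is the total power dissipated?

Nodal analysis, taking node 2 as the 0 V reference.
Source V1 fixes V_0 = 5 V.
KCL at each unknown node (sum of currents leaving = 0; resistances in Ω):
  Node 1: (V_1 - 5)/30 + (V_1 - 0)/100 = 0
Collecting terms: 0.04333 × V_1 = 0.1667  =>  V_1 = 3.846 V
Part 1:
  Read off the nodal solution: V_1 = 3.846 V
Part 2:
  I_R2 = (V_1 - V_2)/R2 = (3.846 - 0)/100 = 0.03846 A
  Magnitude: I_R2 = 0.03846 A
Part 3:
  I_R1 = (V_0 - V_1)/R1 = (5 - 3.846)/30 = 0.03846 A
  P_R1 = I_R1² × R1 = (0.03846)² × 30 = 0.04438 W
Part 4:
  Power in each resistor, P = (ΔV)²/R:
    P_R1 = (5 - 3.846)²/30 = 0.04438 W
    P_R2 = (3.846 - 0)²/100 = 0.1479 W
  P_total = P_R1 + P_R2 = 0.1923 W

Final answers:
1. V_1 = 3.846 V
2. I_R2 = 0.03846 A
3. P_R1 = 0.04438 W
4. P_total = 0.1923 W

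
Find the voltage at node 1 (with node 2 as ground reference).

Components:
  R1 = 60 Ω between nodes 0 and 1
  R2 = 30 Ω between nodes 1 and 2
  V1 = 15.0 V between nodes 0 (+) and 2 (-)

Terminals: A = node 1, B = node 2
Nodal analysis, taking node 2 as the 0 V reference.
Source V1 fixes V_0 = 15 V.
KCL at each unknown node (sum of currents leaving = 0; resistances in Ω):
  Node 1: (V_1 - 15)/60 + (V_1 - 0)/30 = 0
Collecting terms: 0.05 × V_1 = 0.25  =>  V_1 = 5 V
The requested potential is V_1 = 5 V.

Final answer: V_1 = 5 V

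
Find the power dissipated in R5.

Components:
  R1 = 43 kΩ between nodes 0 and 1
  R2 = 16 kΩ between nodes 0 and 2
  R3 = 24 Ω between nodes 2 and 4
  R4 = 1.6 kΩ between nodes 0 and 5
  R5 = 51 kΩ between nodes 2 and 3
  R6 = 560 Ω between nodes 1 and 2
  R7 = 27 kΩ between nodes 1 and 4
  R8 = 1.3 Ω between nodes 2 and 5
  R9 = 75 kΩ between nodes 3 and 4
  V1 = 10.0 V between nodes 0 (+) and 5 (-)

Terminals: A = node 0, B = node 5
Nodal analysis, taking node 5 as the 0 V reference.
Source V1 fixes V_0 = 10 V.
KCL at each unknown node (sum of currents leaving = 0; resistances in Ω):
  Node 1: (V_1 - 10)/43000 + (V_1 - V_2)/560 + (V_1 - V_4)/27000 = 0
  Node 2: (V_2 - 10)/16000 + (V_2 - V_4)/24 + (V_2 - V_3)/51000 + (V_2 - V_1)/560 + (V_2 - 0)/1.3 = 0
  Node 3: (V_3 - V_2)/51000 + (V_3 - V_4)/75000 = 0
  Node 4: (V_4 - V_2)/24 + (V_4 - V_1)/27000 + (V_4 - V_3)/75000 = 0
Collecting terms (coefficients in siemens):
  0.001846·V_1 - 0.001786·V_2 - 0.00003704·V_4 = 0.0002326
  0.8128·V_2 - 0.001786·V_1 - 0.00001961·V_3 - 0.04167·V_4 = 0.000625
  0.00003294·V_3 - 0.00001961·V_2 - 0.00001333·V_4 = 0
  0.04172·V_4 - 0.00003704·V_1 - 0.04167·V_2 - 0.00001333·V_3 = 0
Solving these 4 simultaneous equations (Gaussian elimination) gives:
  V_1 = 0.1271 V, V_2 = 0.001111 V, V_3 = 0.001156 V, V_4 = 0.001223 V
I_R5 = (V_2 - V_3)/R5 = (0.001111 - 0.001156)/51000 = -0.0000000008877 A
P_R5 = I_R5² × R5 = (-0.0000000008877)² × 51000 = 0.00000000000004019 W

Final answer: 4.019e-14 W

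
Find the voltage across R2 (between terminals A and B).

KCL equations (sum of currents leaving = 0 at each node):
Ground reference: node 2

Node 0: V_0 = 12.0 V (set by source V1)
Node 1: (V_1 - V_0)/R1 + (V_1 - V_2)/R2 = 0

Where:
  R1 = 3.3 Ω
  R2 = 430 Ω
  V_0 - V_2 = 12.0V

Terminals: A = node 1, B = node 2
R1 and R2 are in series across V1 (node 0 → node 1 → node 2), and the output A–B is taken across R2, so this is a voltage divider.
Series current: I = V1/(R1 + R2) = 12/(3.3 + 430) = 12/433.3 = 0.02769 A
V_R2 = I × R2 = V1 × R2/(R1 + R2) = 12 × 430/433.3 = 11.91 V

Final answer: 11.91 V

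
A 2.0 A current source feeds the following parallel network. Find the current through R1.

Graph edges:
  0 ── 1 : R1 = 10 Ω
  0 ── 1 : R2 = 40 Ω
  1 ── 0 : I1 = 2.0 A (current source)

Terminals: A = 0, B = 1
All resistors sit directly between nodes 0 and 1, so they are in parallel and share one voltage V; the full source current 2 A splits among them.
1/R_par = 1/10 + 1/40 = 0.125 S  =>  R_par = 8 Ω
V = I × R_par = 2 × 8 = 16 V
I_R1 = V/R1 = 16/10 = 1.6 A

Final answer: 1.6 A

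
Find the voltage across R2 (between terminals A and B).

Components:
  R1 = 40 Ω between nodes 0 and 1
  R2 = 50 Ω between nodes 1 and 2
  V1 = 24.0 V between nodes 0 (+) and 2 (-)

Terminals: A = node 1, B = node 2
R1 and R2 are in series across V1 (node 0 → node 1 → node 2), and the output A–B is taken across R2, so this is a voltage divider.
Series current: I = V1/(R1 + R2) = 24/(40 + 50) = 24/90 = 0.2667 A
V_R2 = I × R2 = V1 × R2/(R1 + R2) = 24 × 50/90 = 13.33 V

Final answer: 13.33 V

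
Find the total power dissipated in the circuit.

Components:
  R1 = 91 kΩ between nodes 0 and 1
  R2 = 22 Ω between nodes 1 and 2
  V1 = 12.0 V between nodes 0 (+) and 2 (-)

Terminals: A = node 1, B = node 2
Nodal analysis, taking node 2 as the 0 V reference.
Source V1 fixes V_0 = 12 V.
KCL at each unknown node (sum of currents leaving = 0; resistances in Ω):
  Node 1: (V_1 - 12)/91000 + (V_1 - 0)/22 = 0
Collecting terms: 0.04547 × V_1 = 0.0001319  =>  V_1 = 0.0029 V
Power in each resistor, P = (ΔV)²/R:
  P_R1 = (12 - 0.0029)²/91000 = 0.001582 W
  P_R2 = (0.0029 - 0)²/22 = 0.0000003824 W
P_total = P_R1 + P_R2 = 0.001582 W

Final answer: 0.001582 W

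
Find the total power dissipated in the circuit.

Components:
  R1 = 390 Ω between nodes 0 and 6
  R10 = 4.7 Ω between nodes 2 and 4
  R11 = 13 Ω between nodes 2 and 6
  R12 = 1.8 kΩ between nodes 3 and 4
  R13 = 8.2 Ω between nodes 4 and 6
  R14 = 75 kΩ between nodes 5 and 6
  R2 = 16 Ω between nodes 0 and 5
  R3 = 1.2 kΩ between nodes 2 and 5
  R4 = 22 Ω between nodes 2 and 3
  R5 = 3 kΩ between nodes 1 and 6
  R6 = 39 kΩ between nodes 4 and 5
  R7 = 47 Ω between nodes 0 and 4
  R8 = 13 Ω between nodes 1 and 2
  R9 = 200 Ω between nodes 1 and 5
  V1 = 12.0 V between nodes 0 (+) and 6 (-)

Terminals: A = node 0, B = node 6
Nodal analysis, taking node 6 as the 0 V reference.
Source V1 fixes V_0 = 12 V.
KCL at each unknown node (sum of currents leaving = 0; resistances in Ω):
  Node 1: (V_1 - 0)/3000 + (V_1 - V_2)/13 + (V_1 - V_5)/200 = 0
  Node 2: (V_2 - V_5)/1200 + (V_2 - V_3)/22 + (V_2 - V_1)/13 + (V_2 - V_4)/4.7 + (V_2 - 0)/13 = 0
  Node 3: (V_3 - V_2)/22 + (V_3 - V_4)/1800 = 0
  Node 4: (V_4 - V_5)/39000 + (V_4 - 12)/47 + (V_4 - V_2)/4.7 + (V_4 - V_3)/1800 + (V_4 - 0)/8.2 = 0
  Node 5: (V_5 - 12)/16 + (V_5 - V_2)/1200 + (V_5 - V_4)/39000 + (V_5 - V_1)/200 + (V_5 - 0)/75000 = 0
Collecting terms (coefficients in siemens):
  0.08226·V_1 - 0.07692·V_2 - 0.005·V_5 = 0
  0.4129·V_2 - 0.07692·V_1 - 0.04545·V_3 - 0.2128·V_4 - 0.0008333·V_5 = 0
  0.04601·V_3 - 0.04545·V_2 - 0.0005556·V_4 = 0
  0.3566·V_4 - 0.2128·V_2 - 0.0005556·V_3 - 0.00002564·V_5 = 0.2553
  0.06837·V_5 - 0.005·V_1 - 0.0008333·V_2 - 0.00002564·V_4 = 0.75
Solving these 5 simultaneous equations (Gaussian elimination) gives:
  V_1 = 1.865 V, V_2 = 1.272 V, V_3 = 1.274 V, V_4 = 1.478 V
  V_5 = 11.12 V
Power in each resistor, P = (ΔV)²/R:
  P_R1 = (12 - 0)²/390 = 0.3692 W
  P_R2 = (12 - 11.12)²/16 = 0.0482 W
  P_R3 = (1.272 - 11.12)²/1200 = 0.08086 W
  P_R4 = (1.272 - 1.274)²/22 = 0.0000002812 W
  P_R5 = (1.865 - 0)²/3000 = 0.00116 W
  P_R6 = (1.478 - 11.12)²/39000 = 0.002385 W
  P_R7 = (12 - 1.478)²/47 = 2.356 W
  P_R8 = (1.865 - 1.272)²/13 = 0.0271 W
  P_R9 = (1.865 - 11.12)²/200 = 0.4284 W
  P_R10 = (1.272 - 1.478)²/4.7 = 0.009028 W
  P_R11 = (1.272 - 0)²/13 = 0.1244 W
  P_R12 = (1.274 - 1.478)²/1800 = 0.00002301 W
  P_R13 = (1.478 - 0)²/8.2 = 0.2662 W
  P_R14 = (11.12 - 0)²/75000 = 0.001649 W
P_total = P_R1 + P_R2 + P_R3 + P_R4 + P_R5 + P_R6 + P_R7 + P_R8 + P_R9 + P_R10 + P_R11 + P_R12 + P_R13 + P_R14 = 3.714 W

Final answer: 3.714 W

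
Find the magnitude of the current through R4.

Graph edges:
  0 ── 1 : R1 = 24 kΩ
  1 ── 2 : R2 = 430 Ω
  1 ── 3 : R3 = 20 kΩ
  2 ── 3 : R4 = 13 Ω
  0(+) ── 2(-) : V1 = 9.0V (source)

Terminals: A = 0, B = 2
Nodal analysis, taking node 2 as the 0 V reference.
Source V1 fixes V_0 = 9 V.
KCL at each unknown node (sum of currents leaving = 0; resistances in Ω):
  Node 1: (V_1 - 9)/24000 + (V_1 - 0)/430 + (V_1 - V_3)/20000 = 0
  Node 3: (V_3 - V_1)/20000 + (V_3 - 0)/13 = 0
Collecting terms (coefficients in siemens):
  0.002417·V_1 - 0.00005·V_3 = 0.000375
  0.07697·V_3 - 0.00005·V_1 = 0
Determinant D = (0.002417)(0.07697) - (-0.00005)(-0.00005) = 0.0001861
V_1 = [(0.000375)(0.07697) - (-0.00005)(0)]/D = 0.1551 V
V_3 = [(0.002417)(0) - (0.000375)(-0.00005)]/D = 0.0001008 V
I_R4 = (V_2 - V_3)/R4 = (0 - 0.0001008)/13 = -0.000007752 A
|I_R4| = 0.000007752 A

Final answer: |I_R4| = 7.752e-06 A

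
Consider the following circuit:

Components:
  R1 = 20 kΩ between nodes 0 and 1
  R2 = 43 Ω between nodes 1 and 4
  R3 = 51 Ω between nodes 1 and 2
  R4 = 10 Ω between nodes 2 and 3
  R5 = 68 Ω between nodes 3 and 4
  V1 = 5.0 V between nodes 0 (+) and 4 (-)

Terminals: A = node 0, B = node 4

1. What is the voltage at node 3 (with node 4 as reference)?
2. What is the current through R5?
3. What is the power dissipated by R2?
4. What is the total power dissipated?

Nodal analysis, taking node 4 as the 0 V reference.
Source V1 fixes V_0 = 5 V.
KCL at each unknown node (sum of currents leaving = 0; resistances in Ω):
  Node 1: (V_1 - 5)/20000 + (V_1 - 0)/43 + (V_1 - V_2)/51 = 0
  Node 2: (V_2 - V_1)/51 + (V_2 - V_3)/10 = 0
  Node 3: (V_3 - V_2)/10 + (V_3 - 0)/68 = 0
Collecting terms (coefficients in siemens):
  0.04291·V_1 - 0.01961·V_2 = 0.00025
  0.1196·V_2 - 0.01961·V_1 - 0.1·V_3 = 0
  0.1147·V_3 - 0.1·V_2 = 0
Solving these 3 simultaneous equations (Gaussian elimination) gives:
  V_1 = 0.00805 V, V_2 = 0.004867 V, V_3 = 0.004243 V
Part 1:
  Read off the nodal solution: V_3 = 0.004243 V
Part 2:
  I_R5 = (V_3 - V_4)/R5 = (0.004243 - 0)/68 = 0.0000624 A
  Magnitude: I_R5 = 0.0000624 A
Part 3:
  I_R2 = (V_1 - V_4)/R2 = (0.00805 - 0)/43 = 0.0001872 A
  P_R2 = I_R2² × R2 = (0.0001872)² × 43 = 0.000001507 W
Part 4:
  Power in each resistor, P = (ΔV)²/R:
    P_R1 = (5 - 0.00805)²/20000 = 0.001246 W
    P_R2 = (0.00805 - 0)²/43 = 0.000001507 W
    P_R3 = (0.00805 - 0.004867)²/51 = 0.0000001986 W
    P_R4 = (0.004867 - 0.004243)²/10 = 0.00000003894 W
    P_R5 = (0.004243 - 0)²/68 = 0.0000002648 W
  P_total = P_R1 + P_R2 + P_R3 + P_R4 + P_R5 = 0.001248 W

Final answers:
1. V_3 = 0.004243 V
2. I_R5 = 6.24e-05 A
3. P_R2 = 1.507e-06 W
4. P_total = 0.001248 W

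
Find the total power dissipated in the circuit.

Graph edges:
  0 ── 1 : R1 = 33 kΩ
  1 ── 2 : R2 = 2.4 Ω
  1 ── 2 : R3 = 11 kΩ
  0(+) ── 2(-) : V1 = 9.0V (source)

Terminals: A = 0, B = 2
Nodal analysis, taking node 2 as the 0 V reference.
Source V1 fixes V_0 = 9 V.
KCL at each unknown node (sum of currents leaving = 0; resistances in Ω):
  Node 1: (V_1 - 9)/33000 + (V_1 - 0)/2.4 + (V_1 - 0)/11000 = 0
Collecting terms: 0.4168 × V_1 = 0.0002727  =>  V_1 = 0.0006544 V
Power in each resistor, P = (ΔV)²/R:
  P_R1 = (9 - 0.0006544)²/33000 = 0.002454 W
  P_R2 = (0.0006544 - 0)²/2.4 = 0.0000001784 W
  P_R3 = (0.0006544 - 0)²/11000 = 0.00000000003893 W
P_total = P_R1 + P_R2 + P_R3 = 0.002454 W

Final answer: 0.002454 W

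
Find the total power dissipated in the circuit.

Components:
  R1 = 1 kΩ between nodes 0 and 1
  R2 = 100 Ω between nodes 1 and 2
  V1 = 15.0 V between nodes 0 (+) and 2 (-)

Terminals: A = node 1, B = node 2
Nodal analysis, taking node 2 as the 0 V reference.
Source V1 fixes V_0 = 15 V.
KCL at each unknown node (sum of currents leaving = 0; resistances in Ω):
  Node 1: (V_1 - 15)/1000 + (V_1 - 0)/100 = 0
Collecting terms: 0.011 × V_1 = 0.015  =>  V_1 = 1.364 V
Power in each resistor, P = (ΔV)²/R:
  P_R1 = (15 - 1.364)²/1000 = 0.186 W
  P_R2 = (1.364 - 0)²/100 = 0.0186 W
P_total = P_R1 + P_R2 = 0.2045 W

Final answer: 0.2045 W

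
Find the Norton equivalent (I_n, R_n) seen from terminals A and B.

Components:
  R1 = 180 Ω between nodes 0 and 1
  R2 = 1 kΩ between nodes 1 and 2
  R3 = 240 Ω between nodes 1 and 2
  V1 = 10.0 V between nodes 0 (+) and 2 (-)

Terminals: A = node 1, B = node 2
Find the Thévenin equivalent first; then I_n = V_th/R_th and R_n = R_th.
Step 1 — V_th is the open-circuit voltage V_A - V_B (nothing connected across the terminals).
Nodal analysis, taking node 2 as the 0 V reference.
Source V1 fixes V_0 = 10 V.
KCL at each unknown node (sum of currents leaving = 0; resistances in Ω):
  Node 1: (V_1 - 10)/180 + (V_1 - 0)/1000 + (V_1 - 0)/240 = 0
Collecting terms: 0.01072 × V_1 = 0.05556  =>  V_1 = 5.181 V
V_th = V_1 - V_2 = 5.181 - 0 = 5.181 V
Step 2 — R_th: zero the source — replace V1 by a short circuit (node 2 merges into node 0) — and find the resistance seen between A (node 1) and B (node 0).
Reduce the network between node 1 (A) and node 0 (B) by series/parallel combination:
  Rp1 = R1 ‖ R2 ‖ R3 (parallel, all between nodes 0 and 1) = 1/(1/180 + 1/1000 + 1/240) = 93.26 Ω
R_th = 93.26 Ω
I_n = V_th/R_th = 5.181/93.26 = 0.05556 A, and R_n = R_th = 93.26 Ω

Final answer: I_n = 0.05556 A, R_n = 93.26 Ω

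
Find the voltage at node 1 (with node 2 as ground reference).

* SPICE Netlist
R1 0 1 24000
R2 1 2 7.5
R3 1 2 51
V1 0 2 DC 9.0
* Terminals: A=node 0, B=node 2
Nodal analysis, taking node 2 as the 0 V reference.
Source V1 fixes V_0 = 9 V.
KCL at each unknown node (sum of currents leaving = 0; resistances in Ω):
  Node 1: (V_1 - 9)/24000 + (V_1 - 0)/7.5 + (V_1 - 0)/51 = 0
Collecting terms: 0.153 × V_1 = 0.000375  =>  V_1 = 0.002451 V
The requested potential is V_1 = 0.002451 V.

Final answer: V_1 = 0.002451 V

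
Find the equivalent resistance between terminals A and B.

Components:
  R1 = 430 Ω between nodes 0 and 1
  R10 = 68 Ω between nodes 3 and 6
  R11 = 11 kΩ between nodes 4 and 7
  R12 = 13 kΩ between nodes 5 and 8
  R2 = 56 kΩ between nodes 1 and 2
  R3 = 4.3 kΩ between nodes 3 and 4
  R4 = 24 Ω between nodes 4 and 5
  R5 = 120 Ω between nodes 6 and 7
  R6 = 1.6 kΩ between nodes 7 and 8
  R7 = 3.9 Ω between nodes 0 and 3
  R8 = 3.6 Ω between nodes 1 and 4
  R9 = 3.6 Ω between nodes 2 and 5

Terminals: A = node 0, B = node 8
The network is not a plain series/parallel combination. Inject a 1 A test current into terminal A (node 0) and return it from terminal B (node 8); then R_eq = V_A / (1 A).
Nodal analysis, taking node 8 as the 0 V reference.
Current source I_test pushes 1 A into node 0 and draws it out of node 8.
KCL at each unknown node (sum of currents leaving = 0; resistances in Ω):
  Node 0: (V_0 - V_1)/430 + (V_0 - V_3)/3.9 - 1 = 0
  Node 1: (V_1 - V_0)/430 + (V_1 - V_2)/56000 + (V_1 - V_4)/3.6 = 0
  Node 2: (V_2 - V_1)/56000 + (V_2 - V_5)/3.6 = 0
  Node 3: (V_3 - V_0)/3.9 + (V_3 - V_4)/4300 + (V_3 - V_6)/68 = 0
  Node 4: (V_4 - V_1)/3.6 + (V_4 - V_3)/4300 + (V_4 - V_5)/24 + (V_4 - V_7)/11000 = 0
  Node 5: (V_5 - V_2)/3.6 + (V_5 - V_4)/24 + (V_5 - 0)/13000 = 0
  Node 6: (V_6 - V_3)/68 + (V_6 - V_7)/120 = 0
  Node 7: (V_7 - V_4)/11000 + (V_7 - V_6)/120 + (V_7 - 0)/1600 = 0
Collecting terms (coefficients in siemens):
  0.2587·V_0 - 0.002326·V_1 - 0.2564·V_3 = 1
  0.2801·V_1 - 0.002326·V_0 - 0.00001786·V_2 - 0.2778·V_4 = 0
  0.2778·V_2 - 0.00001786·V_1 - 0.2778·V_5 = 0
  0.2713·V_3 - 0.2564·V_0 - 0.0002326·V_4 - 0.01471·V_6 = 0
  0.3198·V_4 - 0.2778·V_1 - 0.0002326·V_3 - 0.04167·V_5 - 0.00009091·V_7 = 0
  0.3195·V_5 - 0.2778·V_2 - 0.04167·V_4 = 0
  0.02304·V_6 - 0.01471·V_3 - 0.008333·V_7 = 0
  0.009049·V_7 - 0.00009091·V_4 - 0.008333·V_6 = 0
Solving these 8 simultaneous equations (Gaussian elimination) gives:
  V_0 = 1580 V, V_1 = 1529 V, V_2 = 1526 V, V_3 = 1576 V
  V_4 = 1529 V, V_5 = 1526 V, V_6 = 1517 V, V_7 = 1412 V
R_eq = V_0 / 1 A = 1580 Ω = 1.58 kΩ

Final answer: 1.58 kΩ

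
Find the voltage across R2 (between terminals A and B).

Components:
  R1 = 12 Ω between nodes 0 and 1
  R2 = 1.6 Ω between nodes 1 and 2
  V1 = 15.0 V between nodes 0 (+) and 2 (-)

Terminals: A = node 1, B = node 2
R1 and R2 are in series across V1 (node 0 → node 1 → node 2), and the output A–B is taken across R2, so this is a voltage divider.
Series current: I = V1/(R1 + R2) = 15/(12 + 1.6) = 15/13.6 = 1.103 A
V_R2 = I × R2 = V1 × R2/(R1 + R2) = 15 × 1.6/13.6 = 1.765 V

Final answer: 1.765 V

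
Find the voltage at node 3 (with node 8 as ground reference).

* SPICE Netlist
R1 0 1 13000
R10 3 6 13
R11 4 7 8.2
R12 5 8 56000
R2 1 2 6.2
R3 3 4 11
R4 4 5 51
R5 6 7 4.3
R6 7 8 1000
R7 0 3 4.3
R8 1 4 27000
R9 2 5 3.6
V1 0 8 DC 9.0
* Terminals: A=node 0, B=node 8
Nodal analysis, taking node 8 as the 0 V reference.
Source V1 fixes V_0 = 9 V.
KCL at each unknown node (sum of currents leaving = 0; resistances in Ω):
  Node 1: (V_1 - 9)/13000 + (V_1 - V_2)/6.2 + (V_1 - V_4)/27000 = 0
  Node 2: (V_2 - V_1)/6.2 + (V_2 - V_5)/3.6 = 0
  Node 3: (V_3 - V_4)/11 + (V_3 - 9)/4.3 + (V_3 - V_6)/13 = 0
  Node 4: (V_4 - V_3)/11 + (V_4 - V_5)/51 + (V_4 - V_1)/27000 + (V_4 - V_7)/8.2 = 0
  Node 5: (V_5 - V_4)/51 + (V_5 - V_2)/3.6 + (V_5 - 0)/56000 = 0
  Node 6: (V_6 - V_7)/4.3 + (V_6 - V_3)/13 = 0
  Node 7: (V_7 - V_6)/4.3 + (V_7 - 0)/1000 + (V_7 - V_4)/8.2 = 0
Collecting terms (coefficients in siemens):
  0.1614·V_1 - 0.1613·V_2 - 0.00003704·V_4 = 0.0006923
  0.4391·V_2 - 0.1613·V_1 - 0.2778·V_5 = 0
  0.4004·V_3 - 0.09091·V_4 - 0.07692·V_6 = 2.093
  0.2325·V_4 - 0.00003704·V_1 - 0.09091·V_3 - 0.01961·V_5 - 0.122·V_7 = 0
  0.2974·V_5 - 0.2778·V_2 - 0.01961·V_4 = 0
  0.3095·V_6 - 0.07692·V_3 - 0.2326·V_7 = 0
  0.3555·V_7 - 0.122·V_4 - 0.2326·V_6 = 0
Solving these 7 simultaneous equations (Gaussian elimination) gives:
  V_1 = 8.906 V, V_2 = 8.906 V, V_3 = 8.961 V, V_4 = 8.914 V
  V_5 = 8.906 V, V_6 = 8.9 V, V_7 = 8.88 V
The requested potential is V_3 = 8.961 V.

Final answer: V_3 = 8.961 V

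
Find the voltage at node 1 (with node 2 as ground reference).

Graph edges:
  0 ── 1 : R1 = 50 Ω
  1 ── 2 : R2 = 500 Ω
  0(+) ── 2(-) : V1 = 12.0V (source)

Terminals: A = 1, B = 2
Nodal analysis, taking node 2 as the 0 V reference.
Source V1 fixes V_0 = 12 V.
KCL at each unknown node (sum of currents leaving = 0; resistances in Ω):
  Node 1: (V_1 - 12)/50 + (V_1 - 0)/500 = 0
Collecting terms: 0.022 × V_1 = 0.24  =>  V_1 = 10.91 V
The requested potential is V_1 = 10.91 V.

Final answer: V_1 = 10.91 V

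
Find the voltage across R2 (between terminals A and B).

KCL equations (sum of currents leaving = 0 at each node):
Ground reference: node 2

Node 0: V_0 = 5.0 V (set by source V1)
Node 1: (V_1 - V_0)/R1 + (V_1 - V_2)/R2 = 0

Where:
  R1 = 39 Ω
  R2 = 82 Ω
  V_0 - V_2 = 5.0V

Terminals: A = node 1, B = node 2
R1 and R2 are in series across V1 (node 0 → node 1 → node 2), and the output A–B is taken across R2, so this is a voltage divider.
Series current: I = V1/(R1 + R2) = 5/(39 + 82) = 5/121 = 0.04132 A
V_R2 = I × R2 = V1 × R2/(R1 + R2) = 5 × 82/121 = 3.388 V

Final answer: 3.388 V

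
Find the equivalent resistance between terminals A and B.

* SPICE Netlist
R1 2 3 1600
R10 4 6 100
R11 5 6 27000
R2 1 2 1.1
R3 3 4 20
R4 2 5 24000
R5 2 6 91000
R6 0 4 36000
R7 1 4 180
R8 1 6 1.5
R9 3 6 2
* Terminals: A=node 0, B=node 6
The network is not a plain series/parallel combination. Inject a 1 A test current into terminal A (node 0) and return it from terminal B (node 6); then R_eq = V_A / (1 A).
Nodal analysis, taking node 6 as the 0 V reference.
Current source I_test pushes 1 A into node 0 and draws it out of node 6.
KCL at each unknown node (sum of currents leaving = 0; resistances in Ω):
  Node 0: (V_0 - V_4)/36000 - 1 = 0
  Node 1: (V_1 - V_2)/1.1 + (V_1 - V_4)/180 + (V_1 - 0)/1.5 = 0
  Node 2: (V_2 - V_1)/1.1 + (V_2 - V_3)/1600 + (V_2 - V_5)/24000 + (V_2 - 0)/91000 = 0
  Node 3: (V_3 - V_2)/1600 + (V_3 - V_4)/20 + (V_3 - 0)/2 = 0
  Node 4: (V_4 - V_0)/36000 + (V_4 - V_1)/180 + (V_4 - V_3)/20 + (V_4 - 0)/100 = 0
  Node 5: (V_5 - V_2)/24000 + (V_5 - 0)/27000 = 0
Collecting terms (coefficients in siemens):
  0.00002778·V_0 - 0.00002778·V_4 = 1
  1.581·V_1 - 0.9091·V_2 - 0.005556·V_4 = 0
  0.9098·V_2 - 0.9091·V_1 - 0.000625·V_3 - 0.00004167·V_5 = 0
  0.5506·V_3 - 0.000625·V_2 - 0.05·V_4 = 0
  0.06558·V_4 - 0.00002778·V_0 - 0.005556·V_1 - 0.05·V_3 = 0
  0.0000787·V_5 - 0.00004167·V_2 = 0
Solving these 6 simultaneous equations (Gaussian elimination) gives:
  V_0 = 36020 V, V_1 = 0.1368 V, V_2 = 0.1377 V, V_3 = 1.49 V
  V_4 = 16.4 V, V_5 = 0.07292 V
R_eq = V_0 / 1 A = 36020 Ω = 36.02 kΩ

Final answer: 36.02 kΩ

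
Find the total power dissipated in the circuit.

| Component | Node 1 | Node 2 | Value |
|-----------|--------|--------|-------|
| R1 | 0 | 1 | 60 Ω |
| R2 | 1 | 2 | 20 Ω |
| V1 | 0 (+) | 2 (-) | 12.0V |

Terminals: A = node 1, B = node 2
Nodal analysis, taking node 2 as the 0 V reference.
Source V1 fixes V_0 = 12 V.
KCL at each unknown node (sum of currents leaving = 0; resistances in Ω):
  Node 1: (V_1 - 12)/60 + (V_1 - 0)/20 = 0
Collecting terms: 0.06667 × V_1 = 0.2  =>  V_1 = 3 V
Power in each resistor, P = (ΔV)²/R:
  P_R1 = (12 - 3)²/60 = 1.35 W
  P_R2 = (3 - 0)²/20 = 0.45 W
P_total = P_R1 + P_R2 = 1.8 W

Final answer: 1.8 W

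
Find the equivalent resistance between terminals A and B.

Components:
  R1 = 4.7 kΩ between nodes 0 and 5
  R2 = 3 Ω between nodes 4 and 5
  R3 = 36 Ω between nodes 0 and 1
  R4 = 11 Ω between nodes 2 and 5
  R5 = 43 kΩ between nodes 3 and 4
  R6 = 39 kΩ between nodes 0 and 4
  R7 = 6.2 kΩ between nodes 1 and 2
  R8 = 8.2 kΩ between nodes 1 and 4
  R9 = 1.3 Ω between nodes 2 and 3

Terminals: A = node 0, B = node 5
The network is not a plain series/parallel combination. Inject a 1 A test current into terminal A (node 0) and return it from terminal B (node 5); then R_eq = V_A / (1 A).
Nodal analysis, taking node 5 as the 0 V reference.
Current source I_test pushes 1 A into node 0 and draws it out of node 5.
KCL at each unknown node (sum of currents leaving = 0; resistances in Ω):
  Node 0: (V_0 - 0)/4700 + (V_0 - V_1)/36 + (V_0 - V_4)/39000 - 1 = 0
  Node 1: (V_1 - V_0)/36 + (V_1 - V_2)/6200 + (V_1 - V_4)/8200 = 0
  Node 2: (V_2 - V_1)/6200 + (V_2 - 0)/11 + (V_2 - V_3)/1.3 = 0
  Node 3: (V_3 - V_2)/1.3 + (V_3 - V_4)/43000 = 0
  Node 4: (V_4 - V_0)/39000 + (V_4 - V_1)/8200 + (V_4 - V_3)/43000 + (V_4 - 0)/3 = 0
Collecting terms (coefficients in siemens):
  0.02802·V_0 - 0.02778·V_1 - 0.00002564·V_4 = 1
  0.02806·V_1 - 0.02778·V_0 - 0.0001613·V_2 - 0.000122·V_4 = 0
  0.8603·V_2 - 0.0001613·V_1 - 0.7692·V_3 = 0
  0.7693·V_3 - 0.7692·V_2 - 0.00002326·V_4 = 0
  0.3335·V_4 - 0.00002564·V_0 - 0.000122·V_1 - 0.00002326·V_3 = 0
Solving these 5 simultaneous equations (Gaussian elimination) gives:
  V_0 = 1929 V, V_1 = 1909 V, V_2 = 3.381 V, V_3 = 3.381 V
  V_4 = 0.8467 V
R_eq = V_0 / 1 A = 1929 Ω = 1.929 kΩ

Final answer: 1.929 kΩ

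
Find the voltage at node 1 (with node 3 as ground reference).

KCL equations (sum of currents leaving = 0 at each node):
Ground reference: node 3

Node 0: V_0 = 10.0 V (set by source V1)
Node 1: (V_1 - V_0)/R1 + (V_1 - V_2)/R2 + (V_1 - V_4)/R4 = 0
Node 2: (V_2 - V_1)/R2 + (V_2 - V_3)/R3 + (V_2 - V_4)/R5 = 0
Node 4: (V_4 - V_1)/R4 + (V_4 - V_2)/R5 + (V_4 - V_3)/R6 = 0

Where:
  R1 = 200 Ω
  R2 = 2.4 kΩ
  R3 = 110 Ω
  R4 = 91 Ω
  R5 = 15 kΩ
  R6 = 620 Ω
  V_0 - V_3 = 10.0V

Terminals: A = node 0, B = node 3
Nodal analysis, taking node 3 as the 0 V reference.
Source V1 fixes V_0 = 10 V.
KCL at each unknown node (sum of currents leaving = 0; resistances in Ω):
  Node 1: (V_1 - 10)/200 + (V_1 - V_2)/2400 + (V_1 - V_4)/91 = 0
  Node 2: (V_2 - V_1)/2400 + (V_2 - 0)/110 + (V_2 - V_4)/15000 = 0
  Node 4: (V_4 - V_1)/91 + (V_4 - V_2)/15000 + (V_4 - 0)/620 = 0
Collecting terms (coefficients in siemens):
  0.01641·V_1 - 0.0004167·V_2 - 0.01099·V_4 = 0.05
  0.009574·V_2 - 0.0004167·V_1 - 0.00006667·V_4 = 0
  0.01267·V_4 - 0.01099·V_1 - 0.00006667·V_2 = 0
Solving these 3 simultaneous equations (Gaussian elimination) gives:
  V_1 = 7.299 V, V_2 = 0.3618 V, V_4 = 6.333 V
The requested potential is V_1 = 7.299 V.

Final answer: V_1 = 7.299 V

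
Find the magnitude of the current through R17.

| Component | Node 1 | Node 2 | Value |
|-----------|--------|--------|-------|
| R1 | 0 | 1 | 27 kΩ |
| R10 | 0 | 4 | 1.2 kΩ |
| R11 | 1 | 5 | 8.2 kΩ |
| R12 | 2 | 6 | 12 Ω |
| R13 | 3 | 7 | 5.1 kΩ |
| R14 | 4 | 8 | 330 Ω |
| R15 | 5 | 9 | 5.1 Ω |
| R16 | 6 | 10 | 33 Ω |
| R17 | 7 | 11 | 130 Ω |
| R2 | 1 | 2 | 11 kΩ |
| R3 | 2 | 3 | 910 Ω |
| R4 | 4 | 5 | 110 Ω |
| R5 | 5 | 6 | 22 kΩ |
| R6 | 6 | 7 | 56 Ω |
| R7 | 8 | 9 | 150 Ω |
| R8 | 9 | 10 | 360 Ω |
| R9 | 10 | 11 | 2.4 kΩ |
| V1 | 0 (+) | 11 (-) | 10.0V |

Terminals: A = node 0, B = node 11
Nodal analysis, taking node 11 as the 0 V reference.
Source V1 fixes V_0 = 10 V.
KCL at each unknown node (sum of currents leaving = 0; resistances in Ω):
  Node 1: (V_1 - 10)/27000 + (V_1 - V_2)/11000 + (V_1 - V_5)/8200 = 0
  Node 2: (V_2 - V_1)/11000 + (V_2 - V_3)/910 + (V_2 - V_6)/12 = 0
  Node 3: (V_3 - V_2)/910 + (V_3 - V_7)/5100 = 0
  Node 4: (V_4 - V_5)/110 + (V_4 - 10)/1200 + (V_4 - V_8)/330 = 0
  Node 5: (V_5 - V_4)/110 + (V_5 - V_6)/22000 + (V_5 - V_1)/8200 + (V_5 - V_9)/5.1 = 0
  Node 6: (V_6 - V_5)/22000 + (V_6 - V_7)/56 + (V_6 - V_2)/12 + (V_6 - V_10)/33 = 0
  Node 7: (V_7 - V_6)/56 + (V_7 - V_3)/5100 + (V_7 - 0)/130 = 0
  Node 8: (V_8 - V_9)/150 + (V_8 - V_4)/330 = 0
  Node 9: (V_9 - V_8)/150 + (V_9 - V_10)/360 + (V_9 - V_5)/5.1 = 0
  Node 10: (V_10 - V_9)/360 + (V_10 - 0)/2400 + (V_10 - V_6)/33 = 0
Collecting terms (coefficients in siemens):
  0.0002499·V_1 - 0.00009091·V_2 - 0.000122·V_5 = 0.0003704
  0.08452·V_2 - 0.00009091·V_1 - 0.001099·V_3 - 0.08333·V_6 = 0
  0.001295·V_3 - 0.001099·V_2 - 0.0001961·V_7 = 0
  0.01295·V_4 - 0.009091·V_5 - 0.00303·V_8 = 0.008333
  0.2053·V_5 - 0.000122·V_1 - 0.009091·V_4 - 0.00004545·V_6 - 0.1961·V_9 = 0
  0.1315·V_6 - 0.08333·V_2 - 0.00004545·V_5 - 0.01786·V_7 - 0.0303·V_10 = 0
  0.02575·V_7 - 0.0001961·V_3 - 0.01786·V_6 = 0
  0.009697·V_8 - 0.00303·V_4 - 0.006667·V_9 = 0
  0.2055·V_9 - 0.1961·V_5 - 0.006667·V_8 - 0.002778·V_10 = 0
  0.0335·V_10 - 0.0303·V_6 - 0.002778·V_9 = 0
Solving these 10 simultaneous equations (Gaussian elimination) gives:
  V_1 = 3.324 V, V_2 = 0.9606 V, V_3 = 0.9169 V, V_4 = 3.535 V
  V_5 = 3.057 V, V_6 = 0.9586 V, V_7 = 0.6719 V, V_8 = 3.192 V
  V_9 = 3.036 V, V_10 = 1.119 V
I_R17 = (V_7 - V_11)/R17 = (0.6719 - 0)/130 = 0.005168 A
|I_R17| = 0.005168 A

Final answer: |I_R17| = 0.005168 A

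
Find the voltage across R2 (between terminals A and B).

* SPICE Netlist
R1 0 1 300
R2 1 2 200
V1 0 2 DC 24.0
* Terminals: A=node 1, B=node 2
R1 and R2 are in series across V1 (node 0 → node 1 → node 2), and the output A–B is taken across R2, so this is a voltage divider.
Series current: I = V1/(R1 + R2) = 24/(300 + 200) = 24/500 = 0.048 A
V_R2 = I × R2 = V1 × R2/(R1 + R2) = 24 × 200/500 = 9.6 V

Final answer: 9.6 V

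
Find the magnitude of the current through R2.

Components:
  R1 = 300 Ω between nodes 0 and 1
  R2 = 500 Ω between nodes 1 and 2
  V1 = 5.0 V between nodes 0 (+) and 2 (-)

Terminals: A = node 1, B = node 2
Nodal analysis, taking node 2 as the 0 V reference.
Source V1 fixes V_0 = 5 V.
KCL at each unknown node (sum of currents leaving = 0; resistances in Ω):
  Node 1: (V_1 - 5)/300 + (V_1 - 0)/500 = 0
Collecting terms: 0.005333 × V_1 = 0.01667  =>  V_1 = 3.125 V
I_R2 = (V_1 - V_2)/R2 = (3.125 - 0)/500 = 0.00625 A
|I_R2| = 0.00625 A

Final answer: |I_R2| = 0.00625 A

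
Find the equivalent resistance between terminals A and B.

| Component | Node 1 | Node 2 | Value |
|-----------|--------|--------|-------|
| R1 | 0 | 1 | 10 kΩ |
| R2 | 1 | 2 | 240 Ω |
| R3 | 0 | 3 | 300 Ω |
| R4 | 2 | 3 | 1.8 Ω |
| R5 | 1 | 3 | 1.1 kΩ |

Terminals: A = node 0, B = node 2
The network is not a plain series/parallel combination. Inject a 1 A test current into terminal A (node 0) and return it from terminal B (node 2); then R_eq = V_A / (1 A).
Nodal analysis, taking node 2 as the 0 V reference.
Current source I_test pushes 1 A into node 0 and draws it out of node 2.
KCL at each unknown node (sum of currents leaving = 0; resistances in Ω):
  Node 0: (V_0 - V_1)/10000 + (V_0 - V_3)/300 - 1 = 0
  Node 1: (V_1 - V_0)/10000 + (V_1 - 0)/240 + (V_1 - V_3)/1100 = 0
  Node 3: (V_3 - V_0)/300 + (V_3 - V_1)/1100 + (V_3 - 0)/1.8 = 0
Collecting terms (coefficients in siemens):
  0.003433·V_0 - 0.0001·V_1 - 0.003333·V_3 = 1
  0.005176·V_1 - 0.0001·V_0 - 0.0009091·V_3 = 0
  0.5598·V_3 - 0.003333·V_0 - 0.0009091·V_1 = 0
Solving these 3 simultaneous equations (Gaussian elimination) gives:
  V_0 = 293.1 V, V_1 = 5.972 V, V_3 = 1.755 V
R_eq = V_0 / 1 A = 293.1 Ω

Final answer: 293.1 Ω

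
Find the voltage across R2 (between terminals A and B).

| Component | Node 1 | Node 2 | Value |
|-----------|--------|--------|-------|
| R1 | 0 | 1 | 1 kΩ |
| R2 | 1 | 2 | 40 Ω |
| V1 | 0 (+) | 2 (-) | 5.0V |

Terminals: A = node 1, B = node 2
R1 and R2 are in series across V1 (node 0 → node 1 → node 2), and the output A–B is taken across R2, so this is a voltage divider.
Series current: I = V1/(R1 + R2) = 5/(1000 + 40) = 5/1040 = 0.004808 A
V_R2 = I × R2 = V1 × R2/(R1 + R2) = 5 × 40/1040 = 0.1923 V

Final answer: 0.1923 V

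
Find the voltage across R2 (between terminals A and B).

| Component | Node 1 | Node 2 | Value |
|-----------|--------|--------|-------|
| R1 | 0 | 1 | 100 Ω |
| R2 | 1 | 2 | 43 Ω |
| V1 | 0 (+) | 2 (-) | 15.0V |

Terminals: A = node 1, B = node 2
R1 and R2 are in series across V1 (node 0 → node 1 → node 2), and the output A–B is taken across R2, so this is a voltage divider.
Series current: I = V1/(R1 + R2) = 15/(100 + 43) = 15/143 = 0.1049 A
V_R2 = I × R2 = V1 × R2/(R1 + R2) = 15 × 43/143 = 4.51 V

Final answer: 4.51 V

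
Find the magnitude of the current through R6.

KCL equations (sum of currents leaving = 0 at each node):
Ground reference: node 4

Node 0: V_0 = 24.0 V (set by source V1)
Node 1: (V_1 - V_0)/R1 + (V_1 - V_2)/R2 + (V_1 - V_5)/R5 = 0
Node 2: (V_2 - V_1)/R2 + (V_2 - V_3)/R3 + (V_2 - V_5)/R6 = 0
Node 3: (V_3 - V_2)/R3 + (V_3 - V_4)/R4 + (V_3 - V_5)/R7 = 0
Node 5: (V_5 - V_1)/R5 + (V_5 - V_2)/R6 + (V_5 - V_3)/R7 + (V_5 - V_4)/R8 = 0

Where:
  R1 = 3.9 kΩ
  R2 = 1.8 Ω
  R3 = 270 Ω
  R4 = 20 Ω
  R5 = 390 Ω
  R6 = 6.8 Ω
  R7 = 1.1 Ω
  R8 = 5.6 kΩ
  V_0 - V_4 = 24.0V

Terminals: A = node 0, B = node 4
Nodal analysis, taking node 4 as the 0 V reference.
Source V1 fixes V_0 = 24 V.
KCL at each unknown node (sum of currents leaving = 0; resistances in Ω):
  Node 1: (V_1 - 24)/3900 + (V_1 - V_2)/1.8 + (V_1 - V_5)/390 = 0
  Node 2: (V_2 - V_1)/1.8 + (V_2 - V_3)/270 + (V_2 - V_5)/6.8 = 0
  Node 3: (V_3 - V_2)/270 + (V_3 - 0)/20 + (V_3 - V_5)/1.1 = 0
  Node 5: (V_5 - V_1)/390 + (V_5 - V_2)/6.8 + (V_5 - V_3)/1.1 + (V_5 - 0)/5600 = 0
Collecting terms (coefficients in siemens):
  0.5584·V_1 - 0.5556·V_2 - 0.002564·V_5 = 0.006154
  0.7063·V_2 - 0.5556·V_1 - 0.003704·V_3 - 0.1471·V_5 = 0
  0.9628·V_3 - 0.003704·V_2 - 0.9091·V_5 = 0
  1.059·V_5 - 0.002564·V_1 - 0.1471·V_2 - 0.9091·V_3 = 0
Solving these 4 simultaneous equations (Gaussian elimination) gives:
  V_1 = 0.1785 V, V_2 = 0.1677 V, V_3 = 0.1217 V, V_5 = 0.1282 V
I_R6 = (V_2 - V_5)/R6 = (0.1677 - 0.1282)/6.8 = 0.005809 A
|I_R6| = 0.005809 A

Final answer: |I_R6| = 0.005809 A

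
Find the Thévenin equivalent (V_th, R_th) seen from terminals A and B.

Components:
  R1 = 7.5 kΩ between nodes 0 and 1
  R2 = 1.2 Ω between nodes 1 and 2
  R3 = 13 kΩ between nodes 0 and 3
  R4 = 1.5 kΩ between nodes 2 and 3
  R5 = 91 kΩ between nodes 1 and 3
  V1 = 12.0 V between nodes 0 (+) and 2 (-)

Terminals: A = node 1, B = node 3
Step 1 — V_th is the open-circuit voltage V_A - V_B (nothing connected across the terminals).
Nodal analysis, taking node 2 as the 0 V reference.
Source V1 fixes V_0 = 12 V.
KCL at each unknown node (sum of currents leaving = 0; resistances in Ω):
  Node 1: (V_1 - 12)/7500 + (V_1 - 0)/1.2 + (V_1 - V_3)/91000 = 0
  Node 3: (V_3 - 12)/13000 + (V_3 - 0)/1500 + (V_3 - V_1)/91000 = 0
Collecting terms (coefficients in siemens):
  0.8335·V_1 - 0.00001099·V_3 = 0.0016
  0.0007546·V_3 - 0.00001099·V_1 = 0.0009231
Determinant D = (0.8335)(0.0007546) - (-0.00001099)(-0.00001099) = 0.0006289
V_1 = [(0.0016)(0.0007546) - (-0.00001099)(0.0009231)]/D = 0.001936 V
V_3 = [(0.8335)(0.0009231) - (0.0016)(-0.00001099)]/D = 1.223 V
V_th = V_1 - V_3 = 0.001936 - 1.223 = -1.221 V
Step 2 — R_th: zero the source — replace V1 by a short circuit (node 2 merges into node 0) — and find the resistance seen between A (node 1) and B (node 3).
Reduce the network between node 1 (A) and node 3 (B) by series/parallel combination:
  Rp1 = R1 ‖ R2 (parallel, both between nodes 0 and 1) = 1/(1/7500 + 1/1.2) = 1.2 Ω
  Rp2 = R3 ‖ R4 (parallel, both between nodes 0 and 3) = 1/(1/13000 + 1/1500) = 1345 Ω
  Rs1 = Rp1 + Rp2 (series, joined only at node 0) = 1.2 + 1345 = 1346 Ω
  Rp3 = R5 ‖ Rs1 (parallel, both between nodes 1 and 3) = 1/(1/91000 + 1/1346) = 1326 Ω
R_th = 1.326 kΩ

Final answer: V_th = -1.221 V, R_th = 1.326 kΩ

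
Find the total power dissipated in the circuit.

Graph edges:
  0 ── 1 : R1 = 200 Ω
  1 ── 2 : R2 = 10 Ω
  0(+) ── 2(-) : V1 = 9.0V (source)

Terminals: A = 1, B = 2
Nodal analysis, taking node 2 as the 0 V reference.
Source V1 fixes V_0 = 9 V.
KCL at each unknown node (sum of currents leaving = 0; resistances in Ω):
  Node 1: (V_1 - 9)/200 + (V_1 - 0)/10 = 0
Collecting terms: 0.105 × V_1 = 0.045  =>  V_1 = 0.4286 V
Power in each resistor, P = (ΔV)²/R:
  P_R1 = (9 - 0.4286)²/200 = 0.3673 W
  P_R2 = (0.4286 - 0)²/10 = 0.01837 W
P_total = P_R1 + P_R2 = 0.3857 W

Final answer: 0.3857 W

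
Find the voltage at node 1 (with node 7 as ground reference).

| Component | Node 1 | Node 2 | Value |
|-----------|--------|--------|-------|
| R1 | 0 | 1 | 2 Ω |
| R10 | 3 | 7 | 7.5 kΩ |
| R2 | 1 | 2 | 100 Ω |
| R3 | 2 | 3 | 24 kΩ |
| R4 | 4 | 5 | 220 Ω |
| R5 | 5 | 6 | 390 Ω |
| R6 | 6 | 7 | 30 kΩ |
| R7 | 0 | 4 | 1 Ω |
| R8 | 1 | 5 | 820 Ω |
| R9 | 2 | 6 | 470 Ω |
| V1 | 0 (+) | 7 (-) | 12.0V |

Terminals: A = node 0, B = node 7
Nodal analysis, taking node 7 as the 0 V reference.
Source V1 fixes V_0 = 12 V.
KCL at each unknown node (sum of currents leaving = 0; resistances in Ω):
  Node 1: (V_1 - 12)/2 + (V_1 - V_2)/100 + (V_1 - V_5)/820 = 0
  Node 2: (V_2 - V_1)/100 + (V_2 - V_3)/24000 + (V_2 - V_6)/470 = 0
  Node 3: (V_3 - V_2)/24000 + (V_3 - 0)/7500 = 0
  Node 4: (V_4 - V_5)/220 + (V_4 - 12)/1 = 0
  Node 5: (V_5 - V_4)/220 + (V_5 - V_6)/390 + (V_5 - V_1)/820 = 0
  Node 6: (V_6 - V_5)/390 + (V_6 - 0)/30000 + (V_6 - V_2)/470 = 0
Collecting terms (coefficients in siemens):
  0.5112·V_1 - 0.01·V_2 - 0.00122·V_5 = 6
  0.01217·V_2 - 0.01·V_1 - 0.00004167·V_3 - 0.002128·V_6 = 0
  0.000175·V_3 - 0.00004167·V_2 = 0
  1.005·V_4 - 0.004545·V_5 = 12
  0.008329·V_5 - 0.00122·V_1 - 0.004545·V_4 - 0.002564·V_6 = 0
  0.004725·V_6 - 0.002128·V_2 - 0.002564·V_5 = 0
Solving these 6 simultaneous equations (Gaussian elimination) gives:
  V_1 = 12 V, V_2 = 11.94 V, V_3 = 2.844 V, V_4 = 12 V
  V_5 = 11.96 V, V_6 = 11.87 V
The requested potential is V_1 = 12 V.

Final answer: V_1 = 12 V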